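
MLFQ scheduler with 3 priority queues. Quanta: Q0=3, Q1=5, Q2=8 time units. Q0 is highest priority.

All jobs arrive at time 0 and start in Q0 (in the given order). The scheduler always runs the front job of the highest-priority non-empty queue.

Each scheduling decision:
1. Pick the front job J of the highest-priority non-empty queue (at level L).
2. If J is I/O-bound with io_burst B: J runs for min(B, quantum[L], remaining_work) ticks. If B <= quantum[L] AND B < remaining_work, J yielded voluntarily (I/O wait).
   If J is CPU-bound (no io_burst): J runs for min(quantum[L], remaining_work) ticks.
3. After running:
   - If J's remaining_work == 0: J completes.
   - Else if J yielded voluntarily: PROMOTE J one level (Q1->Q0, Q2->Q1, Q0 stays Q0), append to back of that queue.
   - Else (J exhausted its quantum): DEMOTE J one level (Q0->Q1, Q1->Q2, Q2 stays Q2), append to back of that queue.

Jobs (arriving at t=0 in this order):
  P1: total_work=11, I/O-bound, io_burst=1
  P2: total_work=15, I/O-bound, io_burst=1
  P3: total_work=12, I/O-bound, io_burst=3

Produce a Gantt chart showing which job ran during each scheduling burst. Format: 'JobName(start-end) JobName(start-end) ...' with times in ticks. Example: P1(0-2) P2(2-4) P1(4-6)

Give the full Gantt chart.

Answer: P1(0-1) P2(1-2) P3(2-5) P1(5-6) P2(6-7) P3(7-10) P1(10-11) P2(11-12) P3(12-15) P1(15-16) P2(16-17) P3(17-20) P1(20-21) P2(21-22) P1(22-23) P2(23-24) P1(24-25) P2(25-26) P1(26-27) P2(27-28) P1(28-29) P2(29-30) P1(30-31) P2(31-32) P1(32-33) P2(33-34) P2(34-35) P2(35-36) P2(36-37) P2(37-38)

Derivation:
t=0-1: P1@Q0 runs 1, rem=10, I/O yield, promote→Q0. Q0=[P2,P3,P1] Q1=[] Q2=[]
t=1-2: P2@Q0 runs 1, rem=14, I/O yield, promote→Q0. Q0=[P3,P1,P2] Q1=[] Q2=[]
t=2-5: P3@Q0 runs 3, rem=9, I/O yield, promote→Q0. Q0=[P1,P2,P3] Q1=[] Q2=[]
t=5-6: P1@Q0 runs 1, rem=9, I/O yield, promote→Q0. Q0=[P2,P3,P1] Q1=[] Q2=[]
t=6-7: P2@Q0 runs 1, rem=13, I/O yield, promote→Q0. Q0=[P3,P1,P2] Q1=[] Q2=[]
t=7-10: P3@Q0 runs 3, rem=6, I/O yield, promote→Q0. Q0=[P1,P2,P3] Q1=[] Q2=[]
t=10-11: P1@Q0 runs 1, rem=8, I/O yield, promote→Q0. Q0=[P2,P3,P1] Q1=[] Q2=[]
t=11-12: P2@Q0 runs 1, rem=12, I/O yield, promote→Q0. Q0=[P3,P1,P2] Q1=[] Q2=[]
t=12-15: P3@Q0 runs 3, rem=3, I/O yield, promote→Q0. Q0=[P1,P2,P3] Q1=[] Q2=[]
t=15-16: P1@Q0 runs 1, rem=7, I/O yield, promote→Q0. Q0=[P2,P3,P1] Q1=[] Q2=[]
t=16-17: P2@Q0 runs 1, rem=11, I/O yield, promote→Q0. Q0=[P3,P1,P2] Q1=[] Q2=[]
t=17-20: P3@Q0 runs 3, rem=0, completes. Q0=[P1,P2] Q1=[] Q2=[]
t=20-21: P1@Q0 runs 1, rem=6, I/O yield, promote→Q0. Q0=[P2,P1] Q1=[] Q2=[]
t=21-22: P2@Q0 runs 1, rem=10, I/O yield, promote→Q0. Q0=[P1,P2] Q1=[] Q2=[]
t=22-23: P1@Q0 runs 1, rem=5, I/O yield, promote→Q0. Q0=[P2,P1] Q1=[] Q2=[]
t=23-24: P2@Q0 runs 1, rem=9, I/O yield, promote→Q0. Q0=[P1,P2] Q1=[] Q2=[]
t=24-25: P1@Q0 runs 1, rem=4, I/O yield, promote→Q0. Q0=[P2,P1] Q1=[] Q2=[]
t=25-26: P2@Q0 runs 1, rem=8, I/O yield, promote→Q0. Q0=[P1,P2] Q1=[] Q2=[]
t=26-27: P1@Q0 runs 1, rem=3, I/O yield, promote→Q0. Q0=[P2,P1] Q1=[] Q2=[]
t=27-28: P2@Q0 runs 1, rem=7, I/O yield, promote→Q0. Q0=[P1,P2] Q1=[] Q2=[]
t=28-29: P1@Q0 runs 1, rem=2, I/O yield, promote→Q0. Q0=[P2,P1] Q1=[] Q2=[]
t=29-30: P2@Q0 runs 1, rem=6, I/O yield, promote→Q0. Q0=[P1,P2] Q1=[] Q2=[]
t=30-31: P1@Q0 runs 1, rem=1, I/O yield, promote→Q0. Q0=[P2,P1] Q1=[] Q2=[]
t=31-32: P2@Q0 runs 1, rem=5, I/O yield, promote→Q0. Q0=[P1,P2] Q1=[] Q2=[]
t=32-33: P1@Q0 runs 1, rem=0, completes. Q0=[P2] Q1=[] Q2=[]
t=33-34: P2@Q0 runs 1, rem=4, I/O yield, promote→Q0. Q0=[P2] Q1=[] Q2=[]
t=34-35: P2@Q0 runs 1, rem=3, I/O yield, promote→Q0. Q0=[P2] Q1=[] Q2=[]
t=35-36: P2@Q0 runs 1, rem=2, I/O yield, promote→Q0. Q0=[P2] Q1=[] Q2=[]
t=36-37: P2@Q0 runs 1, rem=1, I/O yield, promote→Q0. Q0=[P2] Q1=[] Q2=[]
t=37-38: P2@Q0 runs 1, rem=0, completes. Q0=[] Q1=[] Q2=[]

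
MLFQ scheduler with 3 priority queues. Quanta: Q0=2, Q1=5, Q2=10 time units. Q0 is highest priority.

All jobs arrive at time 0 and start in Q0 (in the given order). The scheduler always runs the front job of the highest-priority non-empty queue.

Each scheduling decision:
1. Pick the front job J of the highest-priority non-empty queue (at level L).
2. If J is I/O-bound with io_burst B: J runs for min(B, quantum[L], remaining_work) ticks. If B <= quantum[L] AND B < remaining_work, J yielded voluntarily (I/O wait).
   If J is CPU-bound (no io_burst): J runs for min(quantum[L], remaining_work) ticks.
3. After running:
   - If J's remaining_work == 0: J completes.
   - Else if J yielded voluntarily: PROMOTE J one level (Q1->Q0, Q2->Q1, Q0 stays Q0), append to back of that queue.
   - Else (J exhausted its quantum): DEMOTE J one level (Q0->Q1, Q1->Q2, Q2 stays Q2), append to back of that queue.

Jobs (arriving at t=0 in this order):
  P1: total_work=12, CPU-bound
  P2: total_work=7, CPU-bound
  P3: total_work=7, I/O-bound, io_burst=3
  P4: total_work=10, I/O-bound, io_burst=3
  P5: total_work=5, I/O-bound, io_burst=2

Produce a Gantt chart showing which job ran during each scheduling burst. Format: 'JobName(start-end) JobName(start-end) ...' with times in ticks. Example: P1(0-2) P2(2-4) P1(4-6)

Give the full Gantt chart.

Answer: P1(0-2) P2(2-4) P3(4-6) P4(6-8) P5(8-10) P5(10-12) P5(12-13) P1(13-18) P2(18-23) P3(23-26) P3(26-28) P4(28-31) P4(31-33) P4(33-36) P1(36-41)

Derivation:
t=0-2: P1@Q0 runs 2, rem=10, quantum used, demote→Q1. Q0=[P2,P3,P4,P5] Q1=[P1] Q2=[]
t=2-4: P2@Q0 runs 2, rem=5, quantum used, demote→Q1. Q0=[P3,P4,P5] Q1=[P1,P2] Q2=[]
t=4-6: P3@Q0 runs 2, rem=5, quantum used, demote→Q1. Q0=[P4,P5] Q1=[P1,P2,P3] Q2=[]
t=6-8: P4@Q0 runs 2, rem=8, quantum used, demote→Q1. Q0=[P5] Q1=[P1,P2,P3,P4] Q2=[]
t=8-10: P5@Q0 runs 2, rem=3, I/O yield, promote→Q0. Q0=[P5] Q1=[P1,P2,P3,P4] Q2=[]
t=10-12: P5@Q0 runs 2, rem=1, I/O yield, promote→Q0. Q0=[P5] Q1=[P1,P2,P3,P4] Q2=[]
t=12-13: P5@Q0 runs 1, rem=0, completes. Q0=[] Q1=[P1,P2,P3,P4] Q2=[]
t=13-18: P1@Q1 runs 5, rem=5, quantum used, demote→Q2. Q0=[] Q1=[P2,P3,P4] Q2=[P1]
t=18-23: P2@Q1 runs 5, rem=0, completes. Q0=[] Q1=[P3,P4] Q2=[P1]
t=23-26: P3@Q1 runs 3, rem=2, I/O yield, promote→Q0. Q0=[P3] Q1=[P4] Q2=[P1]
t=26-28: P3@Q0 runs 2, rem=0, completes. Q0=[] Q1=[P4] Q2=[P1]
t=28-31: P4@Q1 runs 3, rem=5, I/O yield, promote→Q0. Q0=[P4] Q1=[] Q2=[P1]
t=31-33: P4@Q0 runs 2, rem=3, quantum used, demote→Q1. Q0=[] Q1=[P4] Q2=[P1]
t=33-36: P4@Q1 runs 3, rem=0, completes. Q0=[] Q1=[] Q2=[P1]
t=36-41: P1@Q2 runs 5, rem=0, completes. Q0=[] Q1=[] Q2=[]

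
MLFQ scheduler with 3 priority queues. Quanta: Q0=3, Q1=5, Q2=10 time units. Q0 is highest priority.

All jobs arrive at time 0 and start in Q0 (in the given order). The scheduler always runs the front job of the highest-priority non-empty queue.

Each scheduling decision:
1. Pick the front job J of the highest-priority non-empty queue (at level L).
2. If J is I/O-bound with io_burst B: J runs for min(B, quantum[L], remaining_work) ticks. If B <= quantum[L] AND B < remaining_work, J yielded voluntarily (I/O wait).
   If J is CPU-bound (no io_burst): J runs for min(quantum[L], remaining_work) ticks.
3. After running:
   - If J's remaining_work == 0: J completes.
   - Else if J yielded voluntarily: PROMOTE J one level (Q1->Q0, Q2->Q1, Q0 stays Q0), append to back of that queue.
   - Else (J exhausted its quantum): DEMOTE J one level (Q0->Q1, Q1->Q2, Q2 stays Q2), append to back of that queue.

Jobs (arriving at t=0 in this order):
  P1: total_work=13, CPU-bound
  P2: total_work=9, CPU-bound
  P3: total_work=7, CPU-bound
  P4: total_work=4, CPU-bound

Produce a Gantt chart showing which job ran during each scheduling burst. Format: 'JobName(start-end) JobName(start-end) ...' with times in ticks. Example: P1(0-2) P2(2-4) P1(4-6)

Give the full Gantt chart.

Answer: P1(0-3) P2(3-6) P3(6-9) P4(9-12) P1(12-17) P2(17-22) P3(22-26) P4(26-27) P1(27-32) P2(32-33)

Derivation:
t=0-3: P1@Q0 runs 3, rem=10, quantum used, demote→Q1. Q0=[P2,P3,P4] Q1=[P1] Q2=[]
t=3-6: P2@Q0 runs 3, rem=6, quantum used, demote→Q1. Q0=[P3,P4] Q1=[P1,P2] Q2=[]
t=6-9: P3@Q0 runs 3, rem=4, quantum used, demote→Q1. Q0=[P4] Q1=[P1,P2,P3] Q2=[]
t=9-12: P4@Q0 runs 3, rem=1, quantum used, demote→Q1. Q0=[] Q1=[P1,P2,P3,P4] Q2=[]
t=12-17: P1@Q1 runs 5, rem=5, quantum used, demote→Q2. Q0=[] Q1=[P2,P3,P4] Q2=[P1]
t=17-22: P2@Q1 runs 5, rem=1, quantum used, demote→Q2. Q0=[] Q1=[P3,P4] Q2=[P1,P2]
t=22-26: P3@Q1 runs 4, rem=0, completes. Q0=[] Q1=[P4] Q2=[P1,P2]
t=26-27: P4@Q1 runs 1, rem=0, completes. Q0=[] Q1=[] Q2=[P1,P2]
t=27-32: P1@Q2 runs 5, rem=0, completes. Q0=[] Q1=[] Q2=[P2]
t=32-33: P2@Q2 runs 1, rem=0, completes. Q0=[] Q1=[] Q2=[]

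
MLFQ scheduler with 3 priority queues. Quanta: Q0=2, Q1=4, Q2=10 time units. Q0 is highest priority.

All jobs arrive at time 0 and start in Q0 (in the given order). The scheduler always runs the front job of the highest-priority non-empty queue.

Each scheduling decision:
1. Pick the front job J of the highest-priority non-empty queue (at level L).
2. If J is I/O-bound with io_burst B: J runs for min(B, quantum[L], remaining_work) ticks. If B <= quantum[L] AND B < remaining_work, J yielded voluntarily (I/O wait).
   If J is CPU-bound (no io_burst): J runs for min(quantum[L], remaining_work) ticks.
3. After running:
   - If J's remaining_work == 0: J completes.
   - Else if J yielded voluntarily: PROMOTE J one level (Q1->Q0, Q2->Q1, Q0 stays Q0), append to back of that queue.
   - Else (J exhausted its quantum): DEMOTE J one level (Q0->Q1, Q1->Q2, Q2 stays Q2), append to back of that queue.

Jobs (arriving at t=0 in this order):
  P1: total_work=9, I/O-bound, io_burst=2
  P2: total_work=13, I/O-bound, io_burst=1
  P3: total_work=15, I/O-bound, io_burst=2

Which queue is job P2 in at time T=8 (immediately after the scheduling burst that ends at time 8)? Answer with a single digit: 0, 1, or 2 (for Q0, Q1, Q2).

Answer: 0

Derivation:
t=0-2: P1@Q0 runs 2, rem=7, I/O yield, promote→Q0. Q0=[P2,P3,P1] Q1=[] Q2=[]
t=2-3: P2@Q0 runs 1, rem=12, I/O yield, promote→Q0. Q0=[P3,P1,P2] Q1=[] Q2=[]
t=3-5: P3@Q0 runs 2, rem=13, I/O yield, promote→Q0. Q0=[P1,P2,P3] Q1=[] Q2=[]
t=5-7: P1@Q0 runs 2, rem=5, I/O yield, promote→Q0. Q0=[P2,P3,P1] Q1=[] Q2=[]
t=7-8: P2@Q0 runs 1, rem=11, I/O yield, promote→Q0. Q0=[P3,P1,P2] Q1=[] Q2=[]
t=8-10: P3@Q0 runs 2, rem=11, I/O yield, promote→Q0. Q0=[P1,P2,P3] Q1=[] Q2=[]
t=10-12: P1@Q0 runs 2, rem=3, I/O yield, promote→Q0. Q0=[P2,P3,P1] Q1=[] Q2=[]
t=12-13: P2@Q0 runs 1, rem=10, I/O yield, promote→Q0. Q0=[P3,P1,P2] Q1=[] Q2=[]
t=13-15: P3@Q0 runs 2, rem=9, I/O yield, promote→Q0. Q0=[P1,P2,P3] Q1=[] Q2=[]
t=15-17: P1@Q0 runs 2, rem=1, I/O yield, promote→Q0. Q0=[P2,P3,P1] Q1=[] Q2=[]
t=17-18: P2@Q0 runs 1, rem=9, I/O yield, promote→Q0. Q0=[P3,P1,P2] Q1=[] Q2=[]
t=18-20: P3@Q0 runs 2, rem=7, I/O yield, promote→Q0. Q0=[P1,P2,P3] Q1=[] Q2=[]
t=20-21: P1@Q0 runs 1, rem=0, completes. Q0=[P2,P3] Q1=[] Q2=[]
t=21-22: P2@Q0 runs 1, rem=8, I/O yield, promote→Q0. Q0=[P3,P2] Q1=[] Q2=[]
t=22-24: P3@Q0 runs 2, rem=5, I/O yield, promote→Q0. Q0=[P2,P3] Q1=[] Q2=[]
t=24-25: P2@Q0 runs 1, rem=7, I/O yield, promote→Q0. Q0=[P3,P2] Q1=[] Q2=[]
t=25-27: P3@Q0 runs 2, rem=3, I/O yield, promote→Q0. Q0=[P2,P3] Q1=[] Q2=[]
t=27-28: P2@Q0 runs 1, rem=6, I/O yield, promote→Q0. Q0=[P3,P2] Q1=[] Q2=[]
t=28-30: P3@Q0 runs 2, rem=1, I/O yield, promote→Q0. Q0=[P2,P3] Q1=[] Q2=[]
t=30-31: P2@Q0 runs 1, rem=5, I/O yield, promote→Q0. Q0=[P3,P2] Q1=[] Q2=[]
t=31-32: P3@Q0 runs 1, rem=0, completes. Q0=[P2] Q1=[] Q2=[]
t=32-33: P2@Q0 runs 1, rem=4, I/O yield, promote→Q0. Q0=[P2] Q1=[] Q2=[]
t=33-34: P2@Q0 runs 1, rem=3, I/O yield, promote→Q0. Q0=[P2] Q1=[] Q2=[]
t=34-35: P2@Q0 runs 1, rem=2, I/O yield, promote→Q0. Q0=[P2] Q1=[] Q2=[]
t=35-36: P2@Q0 runs 1, rem=1, I/O yield, promote→Q0. Q0=[P2] Q1=[] Q2=[]
t=36-37: P2@Q0 runs 1, rem=0, completes. Q0=[] Q1=[] Q2=[]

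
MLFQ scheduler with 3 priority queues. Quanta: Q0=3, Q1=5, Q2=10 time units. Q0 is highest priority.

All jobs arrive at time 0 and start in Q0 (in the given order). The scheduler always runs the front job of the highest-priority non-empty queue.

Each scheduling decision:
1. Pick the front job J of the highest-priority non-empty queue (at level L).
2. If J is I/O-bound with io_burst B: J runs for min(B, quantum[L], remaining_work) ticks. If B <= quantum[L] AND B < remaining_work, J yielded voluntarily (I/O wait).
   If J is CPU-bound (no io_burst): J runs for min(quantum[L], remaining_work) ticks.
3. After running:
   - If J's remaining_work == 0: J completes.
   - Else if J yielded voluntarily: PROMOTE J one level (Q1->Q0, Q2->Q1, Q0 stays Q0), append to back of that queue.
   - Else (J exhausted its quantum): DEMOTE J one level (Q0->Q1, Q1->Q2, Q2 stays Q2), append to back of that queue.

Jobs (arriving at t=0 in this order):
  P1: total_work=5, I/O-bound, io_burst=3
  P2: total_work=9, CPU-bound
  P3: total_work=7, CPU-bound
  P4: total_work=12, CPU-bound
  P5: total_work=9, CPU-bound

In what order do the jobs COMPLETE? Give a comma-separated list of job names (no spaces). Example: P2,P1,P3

t=0-3: P1@Q0 runs 3, rem=2, I/O yield, promote→Q0. Q0=[P2,P3,P4,P5,P1] Q1=[] Q2=[]
t=3-6: P2@Q0 runs 3, rem=6, quantum used, demote→Q1. Q0=[P3,P4,P5,P1] Q1=[P2] Q2=[]
t=6-9: P3@Q0 runs 3, rem=4, quantum used, demote→Q1. Q0=[P4,P5,P1] Q1=[P2,P3] Q2=[]
t=9-12: P4@Q0 runs 3, rem=9, quantum used, demote→Q1. Q0=[P5,P1] Q1=[P2,P3,P4] Q2=[]
t=12-15: P5@Q0 runs 3, rem=6, quantum used, demote→Q1. Q0=[P1] Q1=[P2,P3,P4,P5] Q2=[]
t=15-17: P1@Q0 runs 2, rem=0, completes. Q0=[] Q1=[P2,P3,P4,P5] Q2=[]
t=17-22: P2@Q1 runs 5, rem=1, quantum used, demote→Q2. Q0=[] Q1=[P3,P4,P5] Q2=[P2]
t=22-26: P3@Q1 runs 4, rem=0, completes. Q0=[] Q1=[P4,P5] Q2=[P2]
t=26-31: P4@Q1 runs 5, rem=4, quantum used, demote→Q2. Q0=[] Q1=[P5] Q2=[P2,P4]
t=31-36: P5@Q1 runs 5, rem=1, quantum used, demote→Q2. Q0=[] Q1=[] Q2=[P2,P4,P5]
t=36-37: P2@Q2 runs 1, rem=0, completes. Q0=[] Q1=[] Q2=[P4,P5]
t=37-41: P4@Q2 runs 4, rem=0, completes. Q0=[] Q1=[] Q2=[P5]
t=41-42: P5@Q2 runs 1, rem=0, completes. Q0=[] Q1=[] Q2=[]

Answer: P1,P3,P2,P4,P5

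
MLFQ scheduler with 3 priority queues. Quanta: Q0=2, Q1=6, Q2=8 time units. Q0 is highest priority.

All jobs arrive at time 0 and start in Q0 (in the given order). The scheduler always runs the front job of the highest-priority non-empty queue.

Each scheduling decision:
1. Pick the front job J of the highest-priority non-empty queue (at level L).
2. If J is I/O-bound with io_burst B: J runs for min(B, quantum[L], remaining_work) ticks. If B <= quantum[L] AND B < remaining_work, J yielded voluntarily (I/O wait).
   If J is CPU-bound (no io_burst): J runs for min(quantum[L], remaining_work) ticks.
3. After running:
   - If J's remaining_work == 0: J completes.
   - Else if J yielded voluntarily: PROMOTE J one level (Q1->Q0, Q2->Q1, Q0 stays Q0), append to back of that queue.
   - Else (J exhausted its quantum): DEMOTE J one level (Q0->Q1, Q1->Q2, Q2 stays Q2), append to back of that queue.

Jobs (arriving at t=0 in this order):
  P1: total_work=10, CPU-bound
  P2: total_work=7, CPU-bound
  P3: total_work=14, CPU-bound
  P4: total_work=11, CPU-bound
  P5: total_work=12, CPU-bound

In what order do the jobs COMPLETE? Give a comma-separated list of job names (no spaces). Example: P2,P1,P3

t=0-2: P1@Q0 runs 2, rem=8, quantum used, demote→Q1. Q0=[P2,P3,P4,P5] Q1=[P1] Q2=[]
t=2-4: P2@Q0 runs 2, rem=5, quantum used, demote→Q1. Q0=[P3,P4,P5] Q1=[P1,P2] Q2=[]
t=4-6: P3@Q0 runs 2, rem=12, quantum used, demote→Q1. Q0=[P4,P5] Q1=[P1,P2,P3] Q2=[]
t=6-8: P4@Q0 runs 2, rem=9, quantum used, demote→Q1. Q0=[P5] Q1=[P1,P2,P3,P4] Q2=[]
t=8-10: P5@Q0 runs 2, rem=10, quantum used, demote→Q1. Q0=[] Q1=[P1,P2,P3,P4,P5] Q2=[]
t=10-16: P1@Q1 runs 6, rem=2, quantum used, demote→Q2. Q0=[] Q1=[P2,P3,P4,P5] Q2=[P1]
t=16-21: P2@Q1 runs 5, rem=0, completes. Q0=[] Q1=[P3,P4,P5] Q2=[P1]
t=21-27: P3@Q1 runs 6, rem=6, quantum used, demote→Q2. Q0=[] Q1=[P4,P5] Q2=[P1,P3]
t=27-33: P4@Q1 runs 6, rem=3, quantum used, demote→Q2. Q0=[] Q1=[P5] Q2=[P1,P3,P4]
t=33-39: P5@Q1 runs 6, rem=4, quantum used, demote→Q2. Q0=[] Q1=[] Q2=[P1,P3,P4,P5]
t=39-41: P1@Q2 runs 2, rem=0, completes. Q0=[] Q1=[] Q2=[P3,P4,P5]
t=41-47: P3@Q2 runs 6, rem=0, completes. Q0=[] Q1=[] Q2=[P4,P5]
t=47-50: P4@Q2 runs 3, rem=0, completes. Q0=[] Q1=[] Q2=[P5]
t=50-54: P5@Q2 runs 4, rem=0, completes. Q0=[] Q1=[] Q2=[]

Answer: P2,P1,P3,P4,P5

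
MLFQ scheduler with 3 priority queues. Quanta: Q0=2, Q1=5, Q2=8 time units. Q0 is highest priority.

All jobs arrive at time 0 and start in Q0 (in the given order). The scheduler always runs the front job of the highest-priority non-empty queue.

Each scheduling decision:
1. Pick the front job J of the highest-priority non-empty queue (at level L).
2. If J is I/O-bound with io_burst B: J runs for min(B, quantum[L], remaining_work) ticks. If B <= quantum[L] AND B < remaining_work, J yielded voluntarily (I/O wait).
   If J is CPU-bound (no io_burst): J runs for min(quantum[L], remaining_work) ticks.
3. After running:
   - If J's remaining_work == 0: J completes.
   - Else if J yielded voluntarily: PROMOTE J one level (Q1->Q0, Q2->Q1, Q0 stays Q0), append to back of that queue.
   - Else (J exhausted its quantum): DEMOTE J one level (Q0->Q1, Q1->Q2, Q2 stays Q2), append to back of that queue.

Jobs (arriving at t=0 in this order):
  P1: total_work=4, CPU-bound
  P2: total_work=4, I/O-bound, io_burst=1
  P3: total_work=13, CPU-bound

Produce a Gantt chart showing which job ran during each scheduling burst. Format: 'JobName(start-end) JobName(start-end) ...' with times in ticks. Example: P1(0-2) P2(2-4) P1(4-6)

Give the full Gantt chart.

Answer: P1(0-2) P2(2-3) P3(3-5) P2(5-6) P2(6-7) P2(7-8) P1(8-10) P3(10-15) P3(15-21)

Derivation:
t=0-2: P1@Q0 runs 2, rem=2, quantum used, demote→Q1. Q0=[P2,P3] Q1=[P1] Q2=[]
t=2-3: P2@Q0 runs 1, rem=3, I/O yield, promote→Q0. Q0=[P3,P2] Q1=[P1] Q2=[]
t=3-5: P3@Q0 runs 2, rem=11, quantum used, demote→Q1. Q0=[P2] Q1=[P1,P3] Q2=[]
t=5-6: P2@Q0 runs 1, rem=2, I/O yield, promote→Q0. Q0=[P2] Q1=[P1,P3] Q2=[]
t=6-7: P2@Q0 runs 1, rem=1, I/O yield, promote→Q0. Q0=[P2] Q1=[P1,P3] Q2=[]
t=7-8: P2@Q0 runs 1, rem=0, completes. Q0=[] Q1=[P1,P3] Q2=[]
t=8-10: P1@Q1 runs 2, rem=0, completes. Q0=[] Q1=[P3] Q2=[]
t=10-15: P3@Q1 runs 5, rem=6, quantum used, demote→Q2. Q0=[] Q1=[] Q2=[P3]
t=15-21: P3@Q2 runs 6, rem=0, completes. Q0=[] Q1=[] Q2=[]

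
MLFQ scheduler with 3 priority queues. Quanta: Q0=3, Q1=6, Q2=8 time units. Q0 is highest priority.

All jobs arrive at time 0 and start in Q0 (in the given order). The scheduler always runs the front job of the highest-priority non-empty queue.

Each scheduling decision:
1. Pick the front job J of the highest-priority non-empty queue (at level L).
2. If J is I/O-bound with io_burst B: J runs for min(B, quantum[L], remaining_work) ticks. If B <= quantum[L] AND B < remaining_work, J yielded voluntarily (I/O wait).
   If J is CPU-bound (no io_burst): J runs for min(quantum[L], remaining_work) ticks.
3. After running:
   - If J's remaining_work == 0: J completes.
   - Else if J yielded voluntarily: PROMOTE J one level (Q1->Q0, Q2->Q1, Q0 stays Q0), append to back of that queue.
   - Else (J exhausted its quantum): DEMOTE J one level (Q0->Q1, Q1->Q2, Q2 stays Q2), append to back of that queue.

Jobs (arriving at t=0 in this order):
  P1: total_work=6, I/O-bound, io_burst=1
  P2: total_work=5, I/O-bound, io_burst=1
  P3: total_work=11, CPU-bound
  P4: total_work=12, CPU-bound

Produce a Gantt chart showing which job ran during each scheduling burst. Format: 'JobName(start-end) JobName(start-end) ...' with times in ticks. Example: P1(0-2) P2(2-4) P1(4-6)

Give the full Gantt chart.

t=0-1: P1@Q0 runs 1, rem=5, I/O yield, promote→Q0. Q0=[P2,P3,P4,P1] Q1=[] Q2=[]
t=1-2: P2@Q0 runs 1, rem=4, I/O yield, promote→Q0. Q0=[P3,P4,P1,P2] Q1=[] Q2=[]
t=2-5: P3@Q0 runs 3, rem=8, quantum used, demote→Q1. Q0=[P4,P1,P2] Q1=[P3] Q2=[]
t=5-8: P4@Q0 runs 3, rem=9, quantum used, demote→Q1. Q0=[P1,P2] Q1=[P3,P4] Q2=[]
t=8-9: P1@Q0 runs 1, rem=4, I/O yield, promote→Q0. Q0=[P2,P1] Q1=[P3,P4] Q2=[]
t=9-10: P2@Q0 runs 1, rem=3, I/O yield, promote→Q0. Q0=[P1,P2] Q1=[P3,P4] Q2=[]
t=10-11: P1@Q0 runs 1, rem=3, I/O yield, promote→Q0. Q0=[P2,P1] Q1=[P3,P4] Q2=[]
t=11-12: P2@Q0 runs 1, rem=2, I/O yield, promote→Q0. Q0=[P1,P2] Q1=[P3,P4] Q2=[]
t=12-13: P1@Q0 runs 1, rem=2, I/O yield, promote→Q0. Q0=[P2,P1] Q1=[P3,P4] Q2=[]
t=13-14: P2@Q0 runs 1, rem=1, I/O yield, promote→Q0. Q0=[P1,P2] Q1=[P3,P4] Q2=[]
t=14-15: P1@Q0 runs 1, rem=1, I/O yield, promote→Q0. Q0=[P2,P1] Q1=[P3,P4] Q2=[]
t=15-16: P2@Q0 runs 1, rem=0, completes. Q0=[P1] Q1=[P3,P4] Q2=[]
t=16-17: P1@Q0 runs 1, rem=0, completes. Q0=[] Q1=[P3,P4] Q2=[]
t=17-23: P3@Q1 runs 6, rem=2, quantum used, demote→Q2. Q0=[] Q1=[P4] Q2=[P3]
t=23-29: P4@Q1 runs 6, rem=3, quantum used, demote→Q2. Q0=[] Q1=[] Q2=[P3,P4]
t=29-31: P3@Q2 runs 2, rem=0, completes. Q0=[] Q1=[] Q2=[P4]
t=31-34: P4@Q2 runs 3, rem=0, completes. Q0=[] Q1=[] Q2=[]

Answer: P1(0-1) P2(1-2) P3(2-5) P4(5-8) P1(8-9) P2(9-10) P1(10-11) P2(11-12) P1(12-13) P2(13-14) P1(14-15) P2(15-16) P1(16-17) P3(17-23) P4(23-29) P3(29-31) P4(31-34)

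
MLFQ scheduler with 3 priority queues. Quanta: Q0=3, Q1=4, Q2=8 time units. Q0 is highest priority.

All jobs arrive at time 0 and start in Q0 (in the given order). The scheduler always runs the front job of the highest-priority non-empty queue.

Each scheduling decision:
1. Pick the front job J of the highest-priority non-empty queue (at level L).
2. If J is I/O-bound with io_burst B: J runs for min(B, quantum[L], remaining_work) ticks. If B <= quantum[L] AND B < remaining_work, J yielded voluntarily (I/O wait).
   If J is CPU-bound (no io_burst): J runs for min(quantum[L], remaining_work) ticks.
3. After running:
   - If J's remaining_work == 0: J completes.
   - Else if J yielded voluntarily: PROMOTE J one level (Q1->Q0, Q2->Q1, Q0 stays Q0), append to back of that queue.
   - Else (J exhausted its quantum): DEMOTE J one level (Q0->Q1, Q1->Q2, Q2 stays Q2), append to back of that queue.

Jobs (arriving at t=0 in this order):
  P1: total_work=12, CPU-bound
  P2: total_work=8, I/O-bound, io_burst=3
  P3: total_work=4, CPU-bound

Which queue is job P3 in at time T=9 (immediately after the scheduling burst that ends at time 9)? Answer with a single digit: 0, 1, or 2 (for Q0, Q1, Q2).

Answer: 1

Derivation:
t=0-3: P1@Q0 runs 3, rem=9, quantum used, demote→Q1. Q0=[P2,P3] Q1=[P1] Q2=[]
t=3-6: P2@Q0 runs 3, rem=5, I/O yield, promote→Q0. Q0=[P3,P2] Q1=[P1] Q2=[]
t=6-9: P3@Q0 runs 3, rem=1, quantum used, demote→Q1. Q0=[P2] Q1=[P1,P3] Q2=[]
t=9-12: P2@Q0 runs 3, rem=2, I/O yield, promote→Q0. Q0=[P2] Q1=[P1,P3] Q2=[]
t=12-14: P2@Q0 runs 2, rem=0, completes. Q0=[] Q1=[P1,P3] Q2=[]
t=14-18: P1@Q1 runs 4, rem=5, quantum used, demote→Q2. Q0=[] Q1=[P3] Q2=[P1]
t=18-19: P3@Q1 runs 1, rem=0, completes. Q0=[] Q1=[] Q2=[P1]
t=19-24: P1@Q2 runs 5, rem=0, completes. Q0=[] Q1=[] Q2=[]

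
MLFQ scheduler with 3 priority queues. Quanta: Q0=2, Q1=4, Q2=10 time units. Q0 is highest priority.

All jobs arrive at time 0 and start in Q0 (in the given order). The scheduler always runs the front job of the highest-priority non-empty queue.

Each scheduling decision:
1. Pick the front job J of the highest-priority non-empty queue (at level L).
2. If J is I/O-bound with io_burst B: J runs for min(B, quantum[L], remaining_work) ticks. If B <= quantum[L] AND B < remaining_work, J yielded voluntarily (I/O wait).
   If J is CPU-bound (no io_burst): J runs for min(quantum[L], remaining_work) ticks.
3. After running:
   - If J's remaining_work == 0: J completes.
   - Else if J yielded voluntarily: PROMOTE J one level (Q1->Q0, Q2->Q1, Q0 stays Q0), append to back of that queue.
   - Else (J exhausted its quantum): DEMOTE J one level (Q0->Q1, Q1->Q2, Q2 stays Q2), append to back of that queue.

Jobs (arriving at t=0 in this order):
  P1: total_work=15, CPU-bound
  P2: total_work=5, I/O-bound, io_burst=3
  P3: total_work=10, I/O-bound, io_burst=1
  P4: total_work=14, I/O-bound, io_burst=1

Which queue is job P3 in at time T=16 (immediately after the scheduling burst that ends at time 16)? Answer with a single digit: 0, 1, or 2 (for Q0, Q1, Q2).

t=0-2: P1@Q0 runs 2, rem=13, quantum used, demote→Q1. Q0=[P2,P3,P4] Q1=[P1] Q2=[]
t=2-4: P2@Q0 runs 2, rem=3, quantum used, demote→Q1. Q0=[P3,P4] Q1=[P1,P2] Q2=[]
t=4-5: P3@Q0 runs 1, rem=9, I/O yield, promote→Q0. Q0=[P4,P3] Q1=[P1,P2] Q2=[]
t=5-6: P4@Q0 runs 1, rem=13, I/O yield, promote→Q0. Q0=[P3,P4] Q1=[P1,P2] Q2=[]
t=6-7: P3@Q0 runs 1, rem=8, I/O yield, promote→Q0. Q0=[P4,P3] Q1=[P1,P2] Q2=[]
t=7-8: P4@Q0 runs 1, rem=12, I/O yield, promote→Q0. Q0=[P3,P4] Q1=[P1,P2] Q2=[]
t=8-9: P3@Q0 runs 1, rem=7, I/O yield, promote→Q0. Q0=[P4,P3] Q1=[P1,P2] Q2=[]
t=9-10: P4@Q0 runs 1, rem=11, I/O yield, promote→Q0. Q0=[P3,P4] Q1=[P1,P2] Q2=[]
t=10-11: P3@Q0 runs 1, rem=6, I/O yield, promote→Q0. Q0=[P4,P3] Q1=[P1,P2] Q2=[]
t=11-12: P4@Q0 runs 1, rem=10, I/O yield, promote→Q0. Q0=[P3,P4] Q1=[P1,P2] Q2=[]
t=12-13: P3@Q0 runs 1, rem=5, I/O yield, promote→Q0. Q0=[P4,P3] Q1=[P1,P2] Q2=[]
t=13-14: P4@Q0 runs 1, rem=9, I/O yield, promote→Q0. Q0=[P3,P4] Q1=[P1,P2] Q2=[]
t=14-15: P3@Q0 runs 1, rem=4, I/O yield, promote→Q0. Q0=[P4,P3] Q1=[P1,P2] Q2=[]
t=15-16: P4@Q0 runs 1, rem=8, I/O yield, promote→Q0. Q0=[P3,P4] Q1=[P1,P2] Q2=[]
t=16-17: P3@Q0 runs 1, rem=3, I/O yield, promote→Q0. Q0=[P4,P3] Q1=[P1,P2] Q2=[]
t=17-18: P4@Q0 runs 1, rem=7, I/O yield, promote→Q0. Q0=[P3,P4] Q1=[P1,P2] Q2=[]
t=18-19: P3@Q0 runs 1, rem=2, I/O yield, promote→Q0. Q0=[P4,P3] Q1=[P1,P2] Q2=[]
t=19-20: P4@Q0 runs 1, rem=6, I/O yield, promote→Q0. Q0=[P3,P4] Q1=[P1,P2] Q2=[]
t=20-21: P3@Q0 runs 1, rem=1, I/O yield, promote→Q0. Q0=[P4,P3] Q1=[P1,P2] Q2=[]
t=21-22: P4@Q0 runs 1, rem=5, I/O yield, promote→Q0. Q0=[P3,P4] Q1=[P1,P2] Q2=[]
t=22-23: P3@Q0 runs 1, rem=0, completes. Q0=[P4] Q1=[P1,P2] Q2=[]
t=23-24: P4@Q0 runs 1, rem=4, I/O yield, promote→Q0. Q0=[P4] Q1=[P1,P2] Q2=[]
t=24-25: P4@Q0 runs 1, rem=3, I/O yield, promote→Q0. Q0=[P4] Q1=[P1,P2] Q2=[]
t=25-26: P4@Q0 runs 1, rem=2, I/O yield, promote→Q0. Q0=[P4] Q1=[P1,P2] Q2=[]
t=26-27: P4@Q0 runs 1, rem=1, I/O yield, promote→Q0. Q0=[P4] Q1=[P1,P2] Q2=[]
t=27-28: P4@Q0 runs 1, rem=0, completes. Q0=[] Q1=[P1,P2] Q2=[]
t=28-32: P1@Q1 runs 4, rem=9, quantum used, demote→Q2. Q0=[] Q1=[P2] Q2=[P1]
t=32-35: P2@Q1 runs 3, rem=0, completes. Q0=[] Q1=[] Q2=[P1]
t=35-44: P1@Q2 runs 9, rem=0, completes. Q0=[] Q1=[] Q2=[]

Answer: 0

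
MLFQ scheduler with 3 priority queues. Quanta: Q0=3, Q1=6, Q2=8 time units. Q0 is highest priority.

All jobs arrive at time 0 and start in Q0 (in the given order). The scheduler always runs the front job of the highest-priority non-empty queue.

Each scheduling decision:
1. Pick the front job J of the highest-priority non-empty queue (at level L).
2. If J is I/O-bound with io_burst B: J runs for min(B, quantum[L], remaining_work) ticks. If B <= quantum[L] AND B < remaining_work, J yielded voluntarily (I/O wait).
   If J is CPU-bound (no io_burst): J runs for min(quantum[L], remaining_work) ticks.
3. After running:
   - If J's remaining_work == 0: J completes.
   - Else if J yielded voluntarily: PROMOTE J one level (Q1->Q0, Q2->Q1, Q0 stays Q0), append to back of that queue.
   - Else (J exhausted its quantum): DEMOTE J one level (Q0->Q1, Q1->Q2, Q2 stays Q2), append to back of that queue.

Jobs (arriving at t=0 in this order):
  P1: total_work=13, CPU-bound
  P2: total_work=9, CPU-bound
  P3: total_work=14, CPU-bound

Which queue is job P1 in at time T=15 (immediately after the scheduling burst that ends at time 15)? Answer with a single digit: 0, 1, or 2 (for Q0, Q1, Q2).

Answer: 2

Derivation:
t=0-3: P1@Q0 runs 3, rem=10, quantum used, demote→Q1. Q0=[P2,P3] Q1=[P1] Q2=[]
t=3-6: P2@Q0 runs 3, rem=6, quantum used, demote→Q1. Q0=[P3] Q1=[P1,P2] Q2=[]
t=6-9: P3@Q0 runs 3, rem=11, quantum used, demote→Q1. Q0=[] Q1=[P1,P2,P3] Q2=[]
t=9-15: P1@Q1 runs 6, rem=4, quantum used, demote→Q2. Q0=[] Q1=[P2,P3] Q2=[P1]
t=15-21: P2@Q1 runs 6, rem=0, completes. Q0=[] Q1=[P3] Q2=[P1]
t=21-27: P3@Q1 runs 6, rem=5, quantum used, demote→Q2. Q0=[] Q1=[] Q2=[P1,P3]
t=27-31: P1@Q2 runs 4, rem=0, completes. Q0=[] Q1=[] Q2=[P3]
t=31-36: P3@Q2 runs 5, rem=0, completes. Q0=[] Q1=[] Q2=[]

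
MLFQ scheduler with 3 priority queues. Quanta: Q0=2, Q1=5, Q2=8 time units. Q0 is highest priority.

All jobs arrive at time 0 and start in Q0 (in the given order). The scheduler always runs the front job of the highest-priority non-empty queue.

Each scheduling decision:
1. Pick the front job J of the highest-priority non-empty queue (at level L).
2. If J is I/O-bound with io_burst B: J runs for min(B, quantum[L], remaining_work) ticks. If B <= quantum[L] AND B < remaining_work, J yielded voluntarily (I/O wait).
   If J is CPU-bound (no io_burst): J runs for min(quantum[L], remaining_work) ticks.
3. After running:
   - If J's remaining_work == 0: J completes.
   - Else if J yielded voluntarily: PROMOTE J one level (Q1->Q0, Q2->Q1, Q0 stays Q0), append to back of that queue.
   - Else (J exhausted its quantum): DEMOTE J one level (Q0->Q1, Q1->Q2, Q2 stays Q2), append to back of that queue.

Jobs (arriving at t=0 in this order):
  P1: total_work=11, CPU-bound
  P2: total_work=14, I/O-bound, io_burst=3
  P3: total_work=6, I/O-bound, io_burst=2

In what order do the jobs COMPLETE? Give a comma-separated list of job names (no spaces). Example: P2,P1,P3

t=0-2: P1@Q0 runs 2, rem=9, quantum used, demote→Q1. Q0=[P2,P3] Q1=[P1] Q2=[]
t=2-4: P2@Q0 runs 2, rem=12, quantum used, demote→Q1. Q0=[P3] Q1=[P1,P2] Q2=[]
t=4-6: P3@Q0 runs 2, rem=4, I/O yield, promote→Q0. Q0=[P3] Q1=[P1,P2] Q2=[]
t=6-8: P3@Q0 runs 2, rem=2, I/O yield, promote→Q0. Q0=[P3] Q1=[P1,P2] Q2=[]
t=8-10: P3@Q0 runs 2, rem=0, completes. Q0=[] Q1=[P1,P2] Q2=[]
t=10-15: P1@Q1 runs 5, rem=4, quantum used, demote→Q2. Q0=[] Q1=[P2] Q2=[P1]
t=15-18: P2@Q1 runs 3, rem=9, I/O yield, promote→Q0. Q0=[P2] Q1=[] Q2=[P1]
t=18-20: P2@Q0 runs 2, rem=7, quantum used, demote→Q1. Q0=[] Q1=[P2] Q2=[P1]
t=20-23: P2@Q1 runs 3, rem=4, I/O yield, promote→Q0. Q0=[P2] Q1=[] Q2=[P1]
t=23-25: P2@Q0 runs 2, rem=2, quantum used, demote→Q1. Q0=[] Q1=[P2] Q2=[P1]
t=25-27: P2@Q1 runs 2, rem=0, completes. Q0=[] Q1=[] Q2=[P1]
t=27-31: P1@Q2 runs 4, rem=0, completes. Q0=[] Q1=[] Q2=[]

Answer: P3,P2,P1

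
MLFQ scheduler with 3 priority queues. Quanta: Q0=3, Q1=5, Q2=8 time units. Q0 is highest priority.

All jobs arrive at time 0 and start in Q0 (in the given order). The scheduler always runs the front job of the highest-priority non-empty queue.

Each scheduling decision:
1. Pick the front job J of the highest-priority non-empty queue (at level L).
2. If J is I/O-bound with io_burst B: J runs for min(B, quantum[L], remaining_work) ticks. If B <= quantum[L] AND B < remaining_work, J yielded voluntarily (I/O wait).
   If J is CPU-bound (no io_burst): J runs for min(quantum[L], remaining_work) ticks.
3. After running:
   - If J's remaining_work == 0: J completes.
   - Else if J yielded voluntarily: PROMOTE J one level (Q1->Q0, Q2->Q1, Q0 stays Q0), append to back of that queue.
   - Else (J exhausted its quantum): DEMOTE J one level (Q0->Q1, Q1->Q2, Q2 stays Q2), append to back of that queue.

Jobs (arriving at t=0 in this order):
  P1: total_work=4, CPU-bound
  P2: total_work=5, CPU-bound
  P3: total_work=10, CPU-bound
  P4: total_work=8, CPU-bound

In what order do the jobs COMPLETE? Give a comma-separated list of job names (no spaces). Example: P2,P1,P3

t=0-3: P1@Q0 runs 3, rem=1, quantum used, demote→Q1. Q0=[P2,P3,P4] Q1=[P1] Q2=[]
t=3-6: P2@Q0 runs 3, rem=2, quantum used, demote→Q1. Q0=[P3,P4] Q1=[P1,P2] Q2=[]
t=6-9: P3@Q0 runs 3, rem=7, quantum used, demote→Q1. Q0=[P4] Q1=[P1,P2,P3] Q2=[]
t=9-12: P4@Q0 runs 3, rem=5, quantum used, demote→Q1. Q0=[] Q1=[P1,P2,P3,P4] Q2=[]
t=12-13: P1@Q1 runs 1, rem=0, completes. Q0=[] Q1=[P2,P3,P4] Q2=[]
t=13-15: P2@Q1 runs 2, rem=0, completes. Q0=[] Q1=[P3,P4] Q2=[]
t=15-20: P3@Q1 runs 5, rem=2, quantum used, demote→Q2. Q0=[] Q1=[P4] Q2=[P3]
t=20-25: P4@Q1 runs 5, rem=0, completes. Q0=[] Q1=[] Q2=[P3]
t=25-27: P3@Q2 runs 2, rem=0, completes. Q0=[] Q1=[] Q2=[]

Answer: P1,P2,P4,P3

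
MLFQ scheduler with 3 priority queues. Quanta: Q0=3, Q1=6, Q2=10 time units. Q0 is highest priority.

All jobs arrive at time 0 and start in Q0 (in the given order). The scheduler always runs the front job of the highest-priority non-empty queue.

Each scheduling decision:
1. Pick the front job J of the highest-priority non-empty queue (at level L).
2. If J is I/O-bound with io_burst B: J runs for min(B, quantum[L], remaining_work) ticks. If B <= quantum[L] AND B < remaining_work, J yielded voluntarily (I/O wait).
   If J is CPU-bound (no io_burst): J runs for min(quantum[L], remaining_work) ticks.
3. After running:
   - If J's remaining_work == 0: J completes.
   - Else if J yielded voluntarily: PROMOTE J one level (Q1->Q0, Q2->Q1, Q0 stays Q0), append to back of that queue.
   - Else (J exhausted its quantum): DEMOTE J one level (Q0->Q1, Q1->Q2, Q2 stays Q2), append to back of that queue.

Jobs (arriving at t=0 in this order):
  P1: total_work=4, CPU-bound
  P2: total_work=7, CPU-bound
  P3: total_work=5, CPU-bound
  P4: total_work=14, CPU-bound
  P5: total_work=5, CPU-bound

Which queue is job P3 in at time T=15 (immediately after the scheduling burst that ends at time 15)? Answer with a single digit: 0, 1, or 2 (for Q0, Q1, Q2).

Answer: 1

Derivation:
t=0-3: P1@Q0 runs 3, rem=1, quantum used, demote→Q1. Q0=[P2,P3,P4,P5] Q1=[P1] Q2=[]
t=3-6: P2@Q0 runs 3, rem=4, quantum used, demote→Q1. Q0=[P3,P4,P5] Q1=[P1,P2] Q2=[]
t=6-9: P3@Q0 runs 3, rem=2, quantum used, demote→Q1. Q0=[P4,P5] Q1=[P1,P2,P3] Q2=[]
t=9-12: P4@Q0 runs 3, rem=11, quantum used, demote→Q1. Q0=[P5] Q1=[P1,P2,P3,P4] Q2=[]
t=12-15: P5@Q0 runs 3, rem=2, quantum used, demote→Q1. Q0=[] Q1=[P1,P2,P3,P4,P5] Q2=[]
t=15-16: P1@Q1 runs 1, rem=0, completes. Q0=[] Q1=[P2,P3,P4,P5] Q2=[]
t=16-20: P2@Q1 runs 4, rem=0, completes. Q0=[] Q1=[P3,P4,P5] Q2=[]
t=20-22: P3@Q1 runs 2, rem=0, completes. Q0=[] Q1=[P4,P5] Q2=[]
t=22-28: P4@Q1 runs 6, rem=5, quantum used, demote→Q2. Q0=[] Q1=[P5] Q2=[P4]
t=28-30: P5@Q1 runs 2, rem=0, completes. Q0=[] Q1=[] Q2=[P4]
t=30-35: P4@Q2 runs 5, rem=0, completes. Q0=[] Q1=[] Q2=[]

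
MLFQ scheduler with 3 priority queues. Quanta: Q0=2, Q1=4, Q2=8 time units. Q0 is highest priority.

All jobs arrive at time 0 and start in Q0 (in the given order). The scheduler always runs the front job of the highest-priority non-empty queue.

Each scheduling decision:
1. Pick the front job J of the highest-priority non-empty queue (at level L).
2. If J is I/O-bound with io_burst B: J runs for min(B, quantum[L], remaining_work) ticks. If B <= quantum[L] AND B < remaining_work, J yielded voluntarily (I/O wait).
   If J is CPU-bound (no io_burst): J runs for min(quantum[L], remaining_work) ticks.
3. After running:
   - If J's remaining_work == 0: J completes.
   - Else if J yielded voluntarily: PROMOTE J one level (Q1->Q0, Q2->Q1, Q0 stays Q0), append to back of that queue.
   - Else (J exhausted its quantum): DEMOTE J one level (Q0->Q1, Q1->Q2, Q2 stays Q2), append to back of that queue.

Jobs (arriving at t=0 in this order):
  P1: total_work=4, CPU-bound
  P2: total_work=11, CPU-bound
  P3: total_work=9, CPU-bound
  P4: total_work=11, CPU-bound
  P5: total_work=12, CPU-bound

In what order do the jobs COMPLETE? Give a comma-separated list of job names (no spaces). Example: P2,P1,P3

t=0-2: P1@Q0 runs 2, rem=2, quantum used, demote→Q1. Q0=[P2,P3,P4,P5] Q1=[P1] Q2=[]
t=2-4: P2@Q0 runs 2, rem=9, quantum used, demote→Q1. Q0=[P3,P4,P5] Q1=[P1,P2] Q2=[]
t=4-6: P3@Q0 runs 2, rem=7, quantum used, demote→Q1. Q0=[P4,P5] Q1=[P1,P2,P3] Q2=[]
t=6-8: P4@Q0 runs 2, rem=9, quantum used, demote→Q1. Q0=[P5] Q1=[P1,P2,P3,P4] Q2=[]
t=8-10: P5@Q0 runs 2, rem=10, quantum used, demote→Q1. Q0=[] Q1=[P1,P2,P3,P4,P5] Q2=[]
t=10-12: P1@Q1 runs 2, rem=0, completes. Q0=[] Q1=[P2,P3,P4,P5] Q2=[]
t=12-16: P2@Q1 runs 4, rem=5, quantum used, demote→Q2. Q0=[] Q1=[P3,P4,P5] Q2=[P2]
t=16-20: P3@Q1 runs 4, rem=3, quantum used, demote→Q2. Q0=[] Q1=[P4,P5] Q2=[P2,P3]
t=20-24: P4@Q1 runs 4, rem=5, quantum used, demote→Q2. Q0=[] Q1=[P5] Q2=[P2,P3,P4]
t=24-28: P5@Q1 runs 4, rem=6, quantum used, demote→Q2. Q0=[] Q1=[] Q2=[P2,P3,P4,P5]
t=28-33: P2@Q2 runs 5, rem=0, completes. Q0=[] Q1=[] Q2=[P3,P4,P5]
t=33-36: P3@Q2 runs 3, rem=0, completes. Q0=[] Q1=[] Q2=[P4,P5]
t=36-41: P4@Q2 runs 5, rem=0, completes. Q0=[] Q1=[] Q2=[P5]
t=41-47: P5@Q2 runs 6, rem=0, completes. Q0=[] Q1=[] Q2=[]

Answer: P1,P2,P3,P4,P5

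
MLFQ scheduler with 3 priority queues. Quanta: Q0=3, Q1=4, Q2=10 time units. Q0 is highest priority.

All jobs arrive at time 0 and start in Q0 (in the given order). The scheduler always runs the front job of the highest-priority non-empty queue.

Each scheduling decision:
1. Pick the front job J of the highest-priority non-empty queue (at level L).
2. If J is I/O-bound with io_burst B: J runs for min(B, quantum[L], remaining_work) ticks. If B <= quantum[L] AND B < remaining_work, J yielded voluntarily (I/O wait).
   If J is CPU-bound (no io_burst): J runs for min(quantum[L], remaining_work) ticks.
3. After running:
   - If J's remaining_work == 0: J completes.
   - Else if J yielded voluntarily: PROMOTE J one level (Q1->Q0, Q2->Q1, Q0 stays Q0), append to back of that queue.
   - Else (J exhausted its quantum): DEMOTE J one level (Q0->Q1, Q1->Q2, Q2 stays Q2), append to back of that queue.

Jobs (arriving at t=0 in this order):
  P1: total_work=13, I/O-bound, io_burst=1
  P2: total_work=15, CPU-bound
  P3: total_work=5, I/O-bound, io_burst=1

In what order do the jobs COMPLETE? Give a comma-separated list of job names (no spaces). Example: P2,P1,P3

t=0-1: P1@Q0 runs 1, rem=12, I/O yield, promote→Q0. Q0=[P2,P3,P1] Q1=[] Q2=[]
t=1-4: P2@Q0 runs 3, rem=12, quantum used, demote→Q1. Q0=[P3,P1] Q1=[P2] Q2=[]
t=4-5: P3@Q0 runs 1, rem=4, I/O yield, promote→Q0. Q0=[P1,P3] Q1=[P2] Q2=[]
t=5-6: P1@Q0 runs 1, rem=11, I/O yield, promote→Q0. Q0=[P3,P1] Q1=[P2] Q2=[]
t=6-7: P3@Q0 runs 1, rem=3, I/O yield, promote→Q0. Q0=[P1,P3] Q1=[P2] Q2=[]
t=7-8: P1@Q0 runs 1, rem=10, I/O yield, promote→Q0. Q0=[P3,P1] Q1=[P2] Q2=[]
t=8-9: P3@Q0 runs 1, rem=2, I/O yield, promote→Q0. Q0=[P1,P3] Q1=[P2] Q2=[]
t=9-10: P1@Q0 runs 1, rem=9, I/O yield, promote→Q0. Q0=[P3,P1] Q1=[P2] Q2=[]
t=10-11: P3@Q0 runs 1, rem=1, I/O yield, promote→Q0. Q0=[P1,P3] Q1=[P2] Q2=[]
t=11-12: P1@Q0 runs 1, rem=8, I/O yield, promote→Q0. Q0=[P3,P1] Q1=[P2] Q2=[]
t=12-13: P3@Q0 runs 1, rem=0, completes. Q0=[P1] Q1=[P2] Q2=[]
t=13-14: P1@Q0 runs 1, rem=7, I/O yield, promote→Q0. Q0=[P1] Q1=[P2] Q2=[]
t=14-15: P1@Q0 runs 1, rem=6, I/O yield, promote→Q0. Q0=[P1] Q1=[P2] Q2=[]
t=15-16: P1@Q0 runs 1, rem=5, I/O yield, promote→Q0. Q0=[P1] Q1=[P2] Q2=[]
t=16-17: P1@Q0 runs 1, rem=4, I/O yield, promote→Q0. Q0=[P1] Q1=[P2] Q2=[]
t=17-18: P1@Q0 runs 1, rem=3, I/O yield, promote→Q0. Q0=[P1] Q1=[P2] Q2=[]
t=18-19: P1@Q0 runs 1, rem=2, I/O yield, promote→Q0. Q0=[P1] Q1=[P2] Q2=[]
t=19-20: P1@Q0 runs 1, rem=1, I/O yield, promote→Q0. Q0=[P1] Q1=[P2] Q2=[]
t=20-21: P1@Q0 runs 1, rem=0, completes. Q0=[] Q1=[P2] Q2=[]
t=21-25: P2@Q1 runs 4, rem=8, quantum used, demote→Q2. Q0=[] Q1=[] Q2=[P2]
t=25-33: P2@Q2 runs 8, rem=0, completes. Q0=[] Q1=[] Q2=[]

Answer: P3,P1,P2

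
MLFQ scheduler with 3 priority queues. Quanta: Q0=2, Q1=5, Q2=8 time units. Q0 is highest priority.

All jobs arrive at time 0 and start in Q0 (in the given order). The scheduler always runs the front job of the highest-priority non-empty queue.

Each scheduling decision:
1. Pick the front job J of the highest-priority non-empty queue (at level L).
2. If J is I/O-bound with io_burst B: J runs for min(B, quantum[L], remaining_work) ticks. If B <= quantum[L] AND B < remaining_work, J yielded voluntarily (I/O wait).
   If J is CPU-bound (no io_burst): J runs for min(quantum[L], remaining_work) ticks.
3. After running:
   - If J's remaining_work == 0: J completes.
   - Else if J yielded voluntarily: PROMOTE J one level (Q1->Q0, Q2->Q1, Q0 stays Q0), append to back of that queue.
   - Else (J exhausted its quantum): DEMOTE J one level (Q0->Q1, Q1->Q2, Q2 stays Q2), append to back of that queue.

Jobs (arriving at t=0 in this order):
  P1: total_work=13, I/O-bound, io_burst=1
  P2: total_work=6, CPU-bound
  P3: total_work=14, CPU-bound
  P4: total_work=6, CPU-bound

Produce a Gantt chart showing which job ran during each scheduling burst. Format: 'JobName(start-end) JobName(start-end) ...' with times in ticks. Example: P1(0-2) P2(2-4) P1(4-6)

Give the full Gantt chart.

Answer: P1(0-1) P2(1-3) P3(3-5) P4(5-7) P1(7-8) P1(8-9) P1(9-10) P1(10-11) P1(11-12) P1(12-13) P1(13-14) P1(14-15) P1(15-16) P1(16-17) P1(17-18) P1(18-19) P2(19-23) P3(23-28) P4(28-32) P3(32-39)

Derivation:
t=0-1: P1@Q0 runs 1, rem=12, I/O yield, promote→Q0. Q0=[P2,P3,P4,P1] Q1=[] Q2=[]
t=1-3: P2@Q0 runs 2, rem=4, quantum used, demote→Q1. Q0=[P3,P4,P1] Q1=[P2] Q2=[]
t=3-5: P3@Q0 runs 2, rem=12, quantum used, demote→Q1. Q0=[P4,P1] Q1=[P2,P3] Q2=[]
t=5-7: P4@Q0 runs 2, rem=4, quantum used, demote→Q1. Q0=[P1] Q1=[P2,P3,P4] Q2=[]
t=7-8: P1@Q0 runs 1, rem=11, I/O yield, promote→Q0. Q0=[P1] Q1=[P2,P3,P4] Q2=[]
t=8-9: P1@Q0 runs 1, rem=10, I/O yield, promote→Q0. Q0=[P1] Q1=[P2,P3,P4] Q2=[]
t=9-10: P1@Q0 runs 1, rem=9, I/O yield, promote→Q0. Q0=[P1] Q1=[P2,P3,P4] Q2=[]
t=10-11: P1@Q0 runs 1, rem=8, I/O yield, promote→Q0. Q0=[P1] Q1=[P2,P3,P4] Q2=[]
t=11-12: P1@Q0 runs 1, rem=7, I/O yield, promote→Q0. Q0=[P1] Q1=[P2,P3,P4] Q2=[]
t=12-13: P1@Q0 runs 1, rem=6, I/O yield, promote→Q0. Q0=[P1] Q1=[P2,P3,P4] Q2=[]
t=13-14: P1@Q0 runs 1, rem=5, I/O yield, promote→Q0. Q0=[P1] Q1=[P2,P3,P4] Q2=[]
t=14-15: P1@Q0 runs 1, rem=4, I/O yield, promote→Q0. Q0=[P1] Q1=[P2,P3,P4] Q2=[]
t=15-16: P1@Q0 runs 1, rem=3, I/O yield, promote→Q0. Q0=[P1] Q1=[P2,P3,P4] Q2=[]
t=16-17: P1@Q0 runs 1, rem=2, I/O yield, promote→Q0. Q0=[P1] Q1=[P2,P3,P4] Q2=[]
t=17-18: P1@Q0 runs 1, rem=1, I/O yield, promote→Q0. Q0=[P1] Q1=[P2,P3,P4] Q2=[]
t=18-19: P1@Q0 runs 1, rem=0, completes. Q0=[] Q1=[P2,P3,P4] Q2=[]
t=19-23: P2@Q1 runs 4, rem=0, completes. Q0=[] Q1=[P3,P4] Q2=[]
t=23-28: P3@Q1 runs 5, rem=7, quantum used, demote→Q2. Q0=[] Q1=[P4] Q2=[P3]
t=28-32: P4@Q1 runs 4, rem=0, completes. Q0=[] Q1=[] Q2=[P3]
t=32-39: P3@Q2 runs 7, rem=0, completes. Q0=[] Q1=[] Q2=[]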